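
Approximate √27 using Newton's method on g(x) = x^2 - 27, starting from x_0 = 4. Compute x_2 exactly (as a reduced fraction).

3577/688

g'(x) = 2x.
g(4) = -11, g'(4) = 8, so x_1 = 4 - (-11)/8 = 43/8.
g(43/8) = 121/64, g'(43/8) = 43/4, so x_2 = (43/8) - (121/64)/(43/4) = 3577/688.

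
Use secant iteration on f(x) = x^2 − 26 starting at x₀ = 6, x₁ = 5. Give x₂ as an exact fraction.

56/11

f(6) = 10, f(5) = −1. x₂ = 5 − (−1)·(5 − 6)/((−1) − 10) = 56/11.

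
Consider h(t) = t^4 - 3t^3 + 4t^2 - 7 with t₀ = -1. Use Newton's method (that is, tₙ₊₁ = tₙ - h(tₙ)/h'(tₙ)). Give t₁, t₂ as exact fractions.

t₁ = -20/21, t₂ = -1184989/1247120

h'(t) = 4t^3 - 9t^2 + 8t.
h(-1) = 1, h'(-1) = -21, so t₁ = (-1) - 1/(-21) = -20/21.
h(-20/21) = 8233/194481, h'(-20/21) = -178160/9261, so t₂ = (-20/21) - (8233/194481)/(-178160/9261) = -1184989/1247120.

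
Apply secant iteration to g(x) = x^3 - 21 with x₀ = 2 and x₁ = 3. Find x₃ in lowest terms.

8035/2919

g(2) = -13, g(3) = 6. x₂ = 3 - 6·(3 - 2)/(6 - (-13)) = 51/19.
g(3) = 6, g(51/19) = -11388/6859. x₃ = (51/19) - (-11388/6859)·((51/19) - 3)/((-11388/6859) - 6) = 8035/2919.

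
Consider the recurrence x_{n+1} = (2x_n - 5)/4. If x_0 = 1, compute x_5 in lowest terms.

-153/64

x_1 = (2·1 - 5)/4 = -3/4.
x_2 = (2·(-3/4) - 5)/4 = -13/8.
x_3 = (2·(-13/8) - 5)/4 = -33/16.
x_4 = (2·(-33/16) - 5)/4 = -73/32.
x_5 = (2·(-73/32) - 5)/4 = -153/64.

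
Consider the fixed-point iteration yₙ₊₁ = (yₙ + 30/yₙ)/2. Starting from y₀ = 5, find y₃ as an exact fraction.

116161/21208

y₁ = (5 + 30/5)/2 = 11/2.
y₂ = (11/2 + 30/(11/2))/2 = 241/44.
y₃ = (241/44 + 30/(241/44))/2 = 116161/21208.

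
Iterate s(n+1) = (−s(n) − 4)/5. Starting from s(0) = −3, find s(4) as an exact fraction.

−419/625

s(1) = (−(−3) − 4)/5 = −1/5.
s(2) = (−(−1/5) − 4)/5 = −19/25.
s(3) = (−(−19/25) − 4)/5 = −81/125.
s(4) = (−(−81/125) − 4)/5 = −419/625.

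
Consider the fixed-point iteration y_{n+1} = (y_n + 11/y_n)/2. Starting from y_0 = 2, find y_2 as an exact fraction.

y_1 = (2 + 11/2)/2 = 15/4.
y_2 = (15/4 + 11/(15/4))/2 = 401/120.

401/120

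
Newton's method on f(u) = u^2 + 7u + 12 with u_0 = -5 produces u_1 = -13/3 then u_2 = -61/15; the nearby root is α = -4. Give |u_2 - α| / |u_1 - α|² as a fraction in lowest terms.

3/5

u_1 - α = -13/3 - (-4) = -13/3 + 4 = -1/3, so |u_1 - α| = 1/3.
u_2 - α = -61/15 - (-4) = -61/15 + 4 = -1/15, so |u_2 - α| = 1/15.
|u_1 - α|² = 1/9.
Ratio = (1/15) / (1/9) = 3/5.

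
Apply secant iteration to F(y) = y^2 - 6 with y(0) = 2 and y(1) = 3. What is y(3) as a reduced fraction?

F(2) = -2, F(3) = 3. y(2) = 3 - 3·(3 - 2)/(3 - (-2)) = 12/5.
F(3) = 3, F(12/5) = -6/25. y(3) = (12/5) - (-6/25)·((12/5) - 3)/((-6/25) - 3) = 22/9.

22/9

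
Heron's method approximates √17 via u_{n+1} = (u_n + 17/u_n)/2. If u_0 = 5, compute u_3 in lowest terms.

u_1 = (5 + 17/5)/2 = 21/5.
u_2 = (21/5 + 17/(21/5))/2 = 433/105.
u_3 = (433/105 + 17/(433/105))/2 = 187457/45465.

187457/45465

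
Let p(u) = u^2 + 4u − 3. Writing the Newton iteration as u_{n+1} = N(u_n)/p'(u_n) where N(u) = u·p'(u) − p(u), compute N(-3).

p'(u) = 2u + 4.
N(u) = u·p'(u) − p(u) = u·(2u + 4) − (u^2 + 4u − 3) = u^2 + 3.
N(-3) = 12.

12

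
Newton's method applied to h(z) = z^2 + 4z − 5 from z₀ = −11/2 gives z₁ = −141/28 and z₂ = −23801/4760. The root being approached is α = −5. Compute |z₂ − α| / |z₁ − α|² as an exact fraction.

z₁ − α = −141/28 − (−5) = −141/28 + 5 = −1/28, so |z₁ − α| = 1/28.
z₂ − α = −23801/4760 − (−5) = −23801/4760 + 5 = −1/4760, so |z₂ − α| = 1/4760.
|z₁ − α|² = 1/784.
Ratio = (1/4760) / (1/784) = 14/85.

14/85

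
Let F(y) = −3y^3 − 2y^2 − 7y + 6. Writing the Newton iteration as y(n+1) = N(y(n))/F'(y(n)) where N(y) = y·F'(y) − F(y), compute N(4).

−422

F'(y) = −9y^2 − 4y − 7.
N(y) = y·F'(y) − F(y) = y·(−9y^2 − 4y − 7) − (−3y^3 − 2y^2 − 7y + 6) = −6y^3 − 2y^2 − 6.
N(4) = −422.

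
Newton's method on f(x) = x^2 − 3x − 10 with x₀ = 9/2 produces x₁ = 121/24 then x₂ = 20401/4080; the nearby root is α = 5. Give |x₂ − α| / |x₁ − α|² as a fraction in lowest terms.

12/85

x₁ − α = 121/24 − 5 = 1/24, so |x₁ − α| = 1/24.
x₂ − α = 20401/4080 − 5 = 1/4080, so |x₂ − α| = 1/4080.
|x₁ − α|² = 1/576.
Ratio = (1/4080) / (1/576) = 12/85.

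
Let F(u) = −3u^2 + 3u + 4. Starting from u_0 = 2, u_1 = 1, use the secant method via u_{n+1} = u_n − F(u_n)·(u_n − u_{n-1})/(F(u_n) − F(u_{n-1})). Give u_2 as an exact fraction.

5/3

F(2) = −2, F(1) = 4. u_2 = 1 − 4·(1 − 2)/(4 − (−2)) = 5/3.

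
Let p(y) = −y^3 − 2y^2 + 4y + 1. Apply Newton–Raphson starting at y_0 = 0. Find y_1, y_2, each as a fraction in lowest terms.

p'(y) = −3y^2 − 4y + 4.
p(0) = 1, p'(0) = 4, so y_1 = 0 − 1/4 = −1/4.
p(−1/4) = −7/64, p'(−1/4) = 77/16, so y_2 = (−1/4) − (−7/64)/(77/16) = −5/22.

y_1 = −1/4, y_2 = −5/22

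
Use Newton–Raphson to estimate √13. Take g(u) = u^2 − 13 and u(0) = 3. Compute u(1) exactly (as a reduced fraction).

11/3

g'(u) = 2u.
g(3) = −4, g'(3) = 6, so u(1) = 3 − (−4)/6 = 11/3.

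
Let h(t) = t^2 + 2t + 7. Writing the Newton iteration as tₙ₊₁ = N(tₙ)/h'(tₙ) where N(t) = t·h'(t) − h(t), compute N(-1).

−6

h'(t) = 2t + 2.
N(t) = t·h'(t) − h(t) = t·(2t + 2) − (t^2 + 2t + 7) = t^2 − 7.
N(-1) = −6.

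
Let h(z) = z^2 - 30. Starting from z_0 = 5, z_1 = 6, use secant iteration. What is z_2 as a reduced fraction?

60/11

h(5) = -5, h(6) = 6. z_2 = 6 - 6·(6 - 5)/(6 - (-5)) = 60/11.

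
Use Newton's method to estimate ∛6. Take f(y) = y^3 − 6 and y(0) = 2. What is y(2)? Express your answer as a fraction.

1979/1089

f'(y) = 3y^2.
f(2) = 2, f'(2) = 12, so y(1) = 2 − 2/12 = 11/6.
f(11/6) = 35/216, f'(11/6) = 121/12, so y(2) = (11/6) − (35/216)/(121/12) = 1979/1089.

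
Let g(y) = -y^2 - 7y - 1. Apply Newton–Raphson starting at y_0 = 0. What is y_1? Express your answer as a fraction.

g'(y) = -2y - 7.
g(0) = -1, g'(0) = -7, so y_1 = 0 - (-1)/(-7) = -1/7.

-1/7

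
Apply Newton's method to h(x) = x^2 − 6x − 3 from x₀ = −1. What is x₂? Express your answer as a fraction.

−13/28

h'(x) = 2x − 6.
h(−1) = 4, h'(−1) = −8, so x₁ = (−1) − 4/(−8) = −1/2.
h(−1/2) = 1/4, h'(−1/2) = −7, so x₂ = (−1/2) − (1/4)/(−7) = −13/28.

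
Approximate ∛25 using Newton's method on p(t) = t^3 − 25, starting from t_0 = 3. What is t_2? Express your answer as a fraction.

p'(t) = 3t^2.
p(3) = 2, p'(3) = 27, so t_1 = 3 − 2/27 = 79/27.
p(79/27) = 964/19683, p'(79/27) = 6241/243, so t_2 = (79/27) − (964/19683)/(6241/243) = 1478153/505521.

1478153/505521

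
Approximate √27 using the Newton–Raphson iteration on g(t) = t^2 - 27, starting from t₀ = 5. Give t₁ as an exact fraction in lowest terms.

26/5

g'(t) = 2t.
g(5) = -2, g'(5) = 10, so t₁ = 5 - (-2)/10 = 26/5.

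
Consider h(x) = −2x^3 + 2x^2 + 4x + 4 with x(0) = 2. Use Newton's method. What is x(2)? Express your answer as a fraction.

593/261

h'(x) = −6x^2 + 4x + 4.
h(2) = 4, h'(2) = −12, so x(1) = 2 − 4/(−12) = 7/3.
h(7/3) = −32/27, h'(7/3) = −58/3, so x(2) = (7/3) − (−32/27)/(−58/3) = 593/261.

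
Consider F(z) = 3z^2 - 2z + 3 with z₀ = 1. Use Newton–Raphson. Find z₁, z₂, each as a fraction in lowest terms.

z₁ = 0, z₂ = 3/2

F'(z) = 6z - 2.
F(1) = 4, F'(1) = 4, so z₁ = 1 - 4/4 = 0.
F(0) = 3, F'(0) = -2, so z₂ = 0 - 3/(-2) = 3/2.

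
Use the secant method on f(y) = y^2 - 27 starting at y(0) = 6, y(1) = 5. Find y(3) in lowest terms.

f(6) = 9, f(5) = -2. y(2) = 5 - (-2)·(5 - 6)/((-2) - 9) = 57/11.
f(5) = -2, f(57/11) = -18/121. y(3) = (57/11) - (-18/121)·((57/11) - 5)/((-18/121) - (-2)) = 291/56.

291/56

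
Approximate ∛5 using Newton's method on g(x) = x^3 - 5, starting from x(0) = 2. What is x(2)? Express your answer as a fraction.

g'(x) = 3x^2.
g(2) = 3, g'(2) = 12, so x(1) = 2 - 3/12 = 7/4.
g(7/4) = 23/64, g'(7/4) = 147/16, so x(2) = (7/4) - (23/64)/(147/16) = 503/294.

503/294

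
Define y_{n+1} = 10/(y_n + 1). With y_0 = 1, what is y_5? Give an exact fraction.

190/59

y_1 = 10/(1 + 1) = 5.
y_2 = 10/(5 + 1) = 5/3.
y_3 = 10/(5/3 + 1) = 15/4.
y_4 = 10/(15/4 + 1) = 40/19.
y_5 = 10/(40/19 + 1) = 190/59.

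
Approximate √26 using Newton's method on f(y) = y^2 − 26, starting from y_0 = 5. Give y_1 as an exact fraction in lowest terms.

51/10

f'(y) = 2y.
f(5) = −1, f'(5) = 10, so y_1 = 5 − (−1)/10 = 51/10.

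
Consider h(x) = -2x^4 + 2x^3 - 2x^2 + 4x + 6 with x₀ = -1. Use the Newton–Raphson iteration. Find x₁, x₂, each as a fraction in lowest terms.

x₁ = -9/11, x₂ = -89445/114719

h'(x) = -8x^3 + 6x^2 - 4x + 4.
h(-1) = -4, h'(-1) = 22, so x₁ = (-1) - (-4)/22 = -9/11.
h(-9/11) = -8832/14641, h'(-9/11) = 20858/1331, so x₂ = (-9/11) - (-8832/14641)/(20858/1331) = -89445/114719.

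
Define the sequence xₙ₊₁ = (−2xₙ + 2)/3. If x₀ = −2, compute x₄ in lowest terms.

x₁ = (−2·(−2) + 2)/3 = 2.
x₂ = (−2·2 + 2)/3 = −2/3.
x₃ = (−2·(−2/3) + 2)/3 = 10/9.
x₄ = (−2·(10/9) + 2)/3 = −2/27.

−2/27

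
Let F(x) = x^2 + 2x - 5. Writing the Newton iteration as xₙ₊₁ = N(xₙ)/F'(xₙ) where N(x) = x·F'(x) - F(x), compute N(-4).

F'(x) = 2x + 2.
N(x) = x·F'(x) - F(x) = x·(2x + 2) - (x^2 + 2x - 5) = x^2 + 5.
N(-4) = 21.

21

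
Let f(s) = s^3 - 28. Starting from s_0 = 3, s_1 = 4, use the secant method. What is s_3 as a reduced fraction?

12901/4252

f(3) = -1, f(4) = 36. s_2 = 4 - 36·(4 - 3)/(36 - (-1)) = 112/37.
f(4) = 36, f(112/37) = -13356/50653. s_3 = (112/37) - (-13356/50653)·((112/37) - 4)/((-13356/50653) - 36) = 12901/4252.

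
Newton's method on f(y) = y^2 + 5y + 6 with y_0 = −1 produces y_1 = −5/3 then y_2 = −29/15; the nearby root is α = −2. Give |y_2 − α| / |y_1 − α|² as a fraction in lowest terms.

y_1 − α = −5/3 − (−2) = −5/3 + 2 = 1/3, so |y_1 − α| = 1/3.
y_2 − α = −29/15 − (−2) = −29/15 + 2 = 1/15, so |y_2 − α| = 1/15.
|y_1 − α|² = 1/9.
Ratio = (1/15) / (1/9) = 3/5.

3/5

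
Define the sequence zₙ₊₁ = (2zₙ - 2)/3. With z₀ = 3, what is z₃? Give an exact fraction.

-14/27

z₁ = (2·3 - 2)/3 = 4/3.
z₂ = (2·(4/3) - 2)/3 = 2/9.
z₃ = (2·(2/9) - 2)/3 = -14/27.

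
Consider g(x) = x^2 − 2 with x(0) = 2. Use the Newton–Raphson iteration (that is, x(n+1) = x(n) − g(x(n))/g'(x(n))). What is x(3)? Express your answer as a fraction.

577/408

g'(x) = 2x.
g(2) = 2, g'(2) = 4, so x(1) = 2 − 2/4 = 3/2.
g(3/2) = 1/4, g'(3/2) = 3, so x(2) = (3/2) − (1/4)/3 = 17/12.
g(17/12) = 1/144, g'(17/12) = 17/6, so x(3) = (17/12) − (1/144)/(17/6) = 577/408.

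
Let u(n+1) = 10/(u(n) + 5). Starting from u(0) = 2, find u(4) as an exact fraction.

u(1) = 10/(2 + 5) = 10/7.
u(2) = 10/(10/7 + 5) = 14/9.
u(3) = 10/(14/9 + 5) = 90/59.
u(4) = 10/(90/59 + 5) = 118/77.

118/77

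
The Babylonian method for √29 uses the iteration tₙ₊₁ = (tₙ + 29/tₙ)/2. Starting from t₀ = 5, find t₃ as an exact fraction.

528527/98145

t₁ = (5 + 29/5)/2 = 27/5.
t₂ = (27/5 + 29/(27/5))/2 = 727/135.
t₃ = (727/135 + 29/(727/135))/2 = 528527/98145.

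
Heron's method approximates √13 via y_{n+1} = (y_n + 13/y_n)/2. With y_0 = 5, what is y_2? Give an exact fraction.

y_1 = (5 + 13/5)/2 = 19/5.
y_2 = (19/5 + 13/(19/5))/2 = 343/95.

343/95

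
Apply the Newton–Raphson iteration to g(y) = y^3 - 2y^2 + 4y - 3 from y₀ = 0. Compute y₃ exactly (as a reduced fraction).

87423/87419

g'(y) = 3y^2 - 4y + 4.
g(0) = -3, g'(0) = 4, so y₁ = 0 - (-3)/4 = 3/4.
g(3/4) = -45/64, g'(3/4) = 43/16, so y₂ = (3/4) - (-45/64)/(43/16) = 87/86.
g(87/86) = 22275/636056, g'(87/86) = 22363/7396, so y₃ = (87/86) - (22275/636056)/(22363/7396) = 87423/87419.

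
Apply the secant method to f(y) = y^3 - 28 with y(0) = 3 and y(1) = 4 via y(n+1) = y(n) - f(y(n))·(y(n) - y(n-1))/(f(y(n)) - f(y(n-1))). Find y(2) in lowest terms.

112/37

f(3) = -1, f(4) = 36. y(2) = 4 - 36·(4 - 3)/(36 - (-1)) = 112/37.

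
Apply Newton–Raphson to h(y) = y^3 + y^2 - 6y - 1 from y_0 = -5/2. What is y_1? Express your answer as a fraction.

-96/31

h'(y) = 3y^2 + 2y - 6.
h(-5/2) = 37/8, h'(-5/2) = 31/4, so y_1 = (-5/2) - (37/8)/(31/4) = -96/31.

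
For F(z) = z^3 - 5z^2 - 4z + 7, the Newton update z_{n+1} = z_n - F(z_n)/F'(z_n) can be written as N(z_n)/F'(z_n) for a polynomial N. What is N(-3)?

F'(z) = 3z^2 - 10z - 4.
N(z) = z·F'(z) - F(z) = z·(3z^2 - 10z - 4) - (z^3 - 5z^2 - 4z + 7) = 2z^3 - 5z^2 - 7.
N(-3) = -106.

-106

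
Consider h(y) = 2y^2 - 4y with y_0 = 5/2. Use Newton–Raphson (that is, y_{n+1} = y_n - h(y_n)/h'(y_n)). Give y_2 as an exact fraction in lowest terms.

625/312

h'(y) = 4y - 4.
h(5/2) = 5/2, h'(5/2) = 6, so y_1 = (5/2) - (5/2)/6 = 25/12.
h(25/12) = 25/72, h'(25/12) = 13/3, so y_2 = (25/12) - (25/72)/(13/3) = 625/312.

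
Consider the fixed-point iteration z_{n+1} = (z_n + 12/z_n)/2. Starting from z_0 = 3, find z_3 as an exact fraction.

z_1 = (3 + 12/3)/2 = 7/2.
z_2 = (7/2 + 12/(7/2))/2 = 97/28.
z_3 = (97/28 + 12/(97/28))/2 = 18817/5432.

18817/5432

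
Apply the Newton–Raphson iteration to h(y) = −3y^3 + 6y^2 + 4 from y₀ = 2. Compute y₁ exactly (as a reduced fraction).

h'(y) = −9y^2 + 12y.
h(2) = 4, h'(2) = −12, so y₁ = 2 − 4/(−12) = 7/3.

7/3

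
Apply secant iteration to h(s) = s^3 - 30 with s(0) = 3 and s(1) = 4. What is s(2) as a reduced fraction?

h(3) = -3, h(4) = 34. s(2) = 4 - 34·(4 - 3)/(34 - (-3)) = 114/37.

114/37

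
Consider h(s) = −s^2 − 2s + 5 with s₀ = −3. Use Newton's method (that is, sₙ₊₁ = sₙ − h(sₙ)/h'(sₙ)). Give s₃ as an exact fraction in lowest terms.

−6761/1960

h'(s) = −2s − 2.
h(−3) = 2, h'(−3) = 4, so s₁ = (−3) − 2/4 = −7/2.
h(−7/2) = −1/4, h'(−7/2) = 5, so s₂ = (−7/2) − (−1/4)/5 = −69/20.
h(−69/20) = −1/400, h'(−69/20) = 49/10, so s₃ = (−69/20) − (−1/400)/(49/10) = −6761/1960.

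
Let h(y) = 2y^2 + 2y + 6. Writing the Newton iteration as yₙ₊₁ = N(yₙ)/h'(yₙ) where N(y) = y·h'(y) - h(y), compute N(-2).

2

h'(y) = 4y + 2.
N(y) = y·h'(y) - h(y) = y·(4y + 2) - (2y^2 + 2y + 6) = 2y^2 - 6.
N(-2) = 2.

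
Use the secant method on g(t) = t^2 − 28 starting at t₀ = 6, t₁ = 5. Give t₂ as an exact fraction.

g(6) = 8, g(5) = −3. t₂ = 5 − (−3)·(5 − 6)/((−3) − 8) = 58/11.

58/11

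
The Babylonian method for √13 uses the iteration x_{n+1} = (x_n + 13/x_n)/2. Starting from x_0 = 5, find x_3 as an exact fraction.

x_1 = (5 + 13/5)/2 = 19/5.
x_2 = (19/5 + 13/(19/5))/2 = 343/95.
x_3 = (343/95 + 13/(343/95))/2 = 117487/32585.

117487/32585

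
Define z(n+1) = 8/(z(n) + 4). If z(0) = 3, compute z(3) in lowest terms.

36/25

z(1) = 8/(3 + 4) = 8/7.
z(2) = 8/(8/7 + 4) = 14/9.
z(3) = 8/(14/9 + 4) = 36/25.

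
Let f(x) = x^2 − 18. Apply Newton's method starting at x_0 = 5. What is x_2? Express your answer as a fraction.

3649/860

f'(x) = 2x.
f(5) = 7, f'(5) = 10, so x_1 = 5 − 7/10 = 43/10.
f(43/10) = 49/100, f'(43/10) = 43/5, so x_2 = (43/10) − (49/100)/(43/5) = 3649/860.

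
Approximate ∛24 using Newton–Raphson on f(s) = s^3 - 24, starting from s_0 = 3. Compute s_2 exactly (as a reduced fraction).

f'(s) = 3s^2.
f(3) = 3, f'(3) = 27, so s_1 = 3 - 3/27 = 26/9.
f(26/9) = 80/729, f'(26/9) = 676/27, so s_2 = (26/9) - (80/729)/(676/27) = 13162/4563.

13162/4563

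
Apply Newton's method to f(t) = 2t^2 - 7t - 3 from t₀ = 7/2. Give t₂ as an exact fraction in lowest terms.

f'(t) = 4t - 7.
f(7/2) = -3, f'(7/2) = 7, so t₁ = (7/2) - (-3)/7 = 55/14.
f(55/14) = 18/49, f'(55/14) = 61/7, so t₂ = (55/14) - (18/49)/(61/7) = 3319/854.

3319/854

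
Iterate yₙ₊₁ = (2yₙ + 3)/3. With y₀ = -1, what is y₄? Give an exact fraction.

179/81

y₁ = (2·(-1) + 3)/3 = 1/3.
y₂ = (2·(1/3) + 3)/3 = 11/9.
y₃ = (2·(11/9) + 3)/3 = 49/27.
y₄ = (2·(49/27) + 3)/3 = 179/81.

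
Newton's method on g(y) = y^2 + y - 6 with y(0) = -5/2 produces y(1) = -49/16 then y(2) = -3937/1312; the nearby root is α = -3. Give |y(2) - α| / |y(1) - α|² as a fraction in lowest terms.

y(1) - α = -49/16 - (-3) = -49/16 + 3 = -1/16, so |y(1) - α| = 1/16.
y(2) - α = -3937/1312 - (-3) = -3937/1312 + 3 = -1/1312, so |y(2) - α| = 1/1312.
|y(1) - α|² = 1/256.
Ratio = (1/1312) / (1/256) = 8/41.

8/41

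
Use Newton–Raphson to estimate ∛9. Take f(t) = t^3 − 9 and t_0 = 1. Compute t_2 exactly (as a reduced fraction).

2905/1089

f'(t) = 3t^2.
f(1) = −8, f'(1) = 3, so t_1 = 1 − (−8)/3 = 11/3.
f(11/3) = 1088/27, f'(11/3) = 121/3, so t_2 = (11/3) − (1088/27)/(121/3) = 2905/1089.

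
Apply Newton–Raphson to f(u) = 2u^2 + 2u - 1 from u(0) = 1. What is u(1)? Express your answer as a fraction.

1/2

f'(u) = 4u + 2.
f(1) = 3, f'(1) = 6, so u(1) = 1 - 3/6 = 1/2.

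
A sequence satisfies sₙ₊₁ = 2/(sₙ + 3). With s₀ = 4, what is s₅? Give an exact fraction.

s₁ = 2/(4 + 3) = 2/7.
s₂ = 2/(2/7 + 3) = 14/23.
s₃ = 2/(14/23 + 3) = 46/83.
s₄ = 2/(46/83 + 3) = 166/295.
s₅ = 2/(166/295 + 3) = 590/1051.

590/1051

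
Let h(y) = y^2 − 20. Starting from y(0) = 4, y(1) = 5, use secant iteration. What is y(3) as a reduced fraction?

76/17

h(4) = −4, h(5) = 5. y(2) = 5 − 5·(5 − 4)/(5 − (−4)) = 40/9.
h(5) = 5, h(40/9) = −20/81. y(3) = (40/9) − (−20/81)·((40/9) − 5)/((−20/81) − 5) = 76/17.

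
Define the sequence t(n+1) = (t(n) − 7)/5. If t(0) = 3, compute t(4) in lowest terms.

−1089/625

t(1) = (3 − 7)/5 = −4/5.
t(2) = ((−4/5) − 7)/5 = −39/25.
t(3) = ((−39/25) − 7)/5 = −214/125.
t(4) = ((−214/125) − 7)/5 = −1089/625.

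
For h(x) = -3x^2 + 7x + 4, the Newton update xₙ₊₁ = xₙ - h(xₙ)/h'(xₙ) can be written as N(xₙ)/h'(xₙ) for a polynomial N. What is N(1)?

h'(x) = -6x + 7.
N(x) = x·h'(x) - h(x) = x·(-6x + 7) - (-3x^2 + 7x + 4) = -3x^2 - 4.
N(1) = -7.

-7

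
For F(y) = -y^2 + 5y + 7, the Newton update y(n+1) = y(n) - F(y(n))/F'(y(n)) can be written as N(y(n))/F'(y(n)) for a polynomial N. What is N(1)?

-8

F'(y) = -2y + 5.
N(y) = y·F'(y) - F(y) = y·(-2y + 5) - (-y^2 + 5y + 7) = -y^2 - 7.
N(1) = -8.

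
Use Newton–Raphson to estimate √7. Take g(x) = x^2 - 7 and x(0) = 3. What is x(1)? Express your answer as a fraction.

g'(x) = 2x.
g(3) = 2, g'(3) = 6, so x(1) = 3 - 2/6 = 8/3.

8/3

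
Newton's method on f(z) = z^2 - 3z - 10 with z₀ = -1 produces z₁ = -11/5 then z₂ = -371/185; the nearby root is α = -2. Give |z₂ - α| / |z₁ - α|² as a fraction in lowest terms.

z₁ - α = -11/5 - (-2) = -11/5 + 2 = -1/5, so |z₁ - α| = 1/5.
z₂ - α = -371/185 - (-2) = -371/185 + 2 = -1/185, so |z₂ - α| = 1/185.
|z₁ - α|² = 1/25.
Ratio = (1/185) / (1/25) = 5/37.

5/37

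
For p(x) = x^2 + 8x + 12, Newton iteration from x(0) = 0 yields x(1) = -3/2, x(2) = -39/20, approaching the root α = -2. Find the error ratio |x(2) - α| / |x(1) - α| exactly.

1/10

x(1) - α = -3/2 - (-2) = -3/2 + 2 = 1/2, so |x(1) - α| = 1/2.
x(2) - α = -39/20 - (-2) = -39/20 + 2 = 1/20, so |x(2) - α| = 1/20.
Ratio = (1/20) / (1/2) = 1/10.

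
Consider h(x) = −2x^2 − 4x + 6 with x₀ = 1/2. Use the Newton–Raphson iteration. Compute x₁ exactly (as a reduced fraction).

13/12

h'(x) = −4x − 4.
h(1/2) = 7/2, h'(1/2) = −6, so x₁ = (1/2) − (7/2)/(−6) = 13/12.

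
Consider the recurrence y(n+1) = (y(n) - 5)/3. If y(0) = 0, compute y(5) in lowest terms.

y(1) = (0 - 5)/3 = -5/3.
y(2) = ((-5/3) - 5)/3 = -20/9.
y(3) = ((-20/9) - 5)/3 = -65/27.
y(4) = ((-65/27) - 5)/3 = -200/81.
y(5) = ((-200/81) - 5)/3 = -605/243.

-605/243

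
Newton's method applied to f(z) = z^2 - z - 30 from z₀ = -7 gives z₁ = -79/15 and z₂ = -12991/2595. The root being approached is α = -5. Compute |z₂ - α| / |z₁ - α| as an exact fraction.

z₁ - α = -79/15 - (-5) = -79/15 + 5 = -4/15, so |z₁ - α| = 4/15.
z₂ - α = -12991/2595 - (-5) = -12991/2595 + 5 = -16/2595, so |z₂ - α| = 16/2595.
Ratio = (16/2595) / (4/15) = 4/173.

4/173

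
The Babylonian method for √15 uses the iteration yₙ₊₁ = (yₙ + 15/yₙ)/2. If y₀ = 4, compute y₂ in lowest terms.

y₁ = (4 + 15/4)/2 = 31/8.
y₂ = (31/8 + 15/(31/8))/2 = 1921/496.

1921/496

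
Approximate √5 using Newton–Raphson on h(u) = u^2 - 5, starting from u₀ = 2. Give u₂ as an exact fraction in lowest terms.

161/72

h'(u) = 2u.
h(2) = -1, h'(2) = 4, so u₁ = 2 - (-1)/4 = 9/4.
h(9/4) = 1/16, h'(9/4) = 9/2, so u₂ = (9/4) - (1/16)/(9/2) = 161/72.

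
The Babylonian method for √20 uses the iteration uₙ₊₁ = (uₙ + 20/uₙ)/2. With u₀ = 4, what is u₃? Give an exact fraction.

u₁ = (4 + 20/4)/2 = 9/2.
u₂ = (9/2 + 20/(9/2))/2 = 161/36.
u₃ = (161/36 + 20/(161/36))/2 = 51841/11592.

51841/11592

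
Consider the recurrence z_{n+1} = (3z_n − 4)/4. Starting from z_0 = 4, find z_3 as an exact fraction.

−5/8

z_1 = (3·4 − 4)/4 = 2.
z_2 = (3·2 − 4)/4 = 1/2.
z_3 = (3·(1/2) − 4)/4 = −5/8.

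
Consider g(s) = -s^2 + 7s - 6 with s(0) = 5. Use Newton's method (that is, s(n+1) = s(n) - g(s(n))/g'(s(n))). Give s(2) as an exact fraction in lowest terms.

g'(s) = -2s + 7.
g(5) = 4, g'(5) = -3, so s(1) = 5 - 4/(-3) = 19/3.
g(19/3) = -16/9, g'(19/3) = -17/3, so s(2) = (19/3) - (-16/9)/(-17/3) = 307/51.

307/51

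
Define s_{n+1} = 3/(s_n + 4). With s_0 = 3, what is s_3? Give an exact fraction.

93/145

s_1 = 3/(3 + 4) = 3/7.
s_2 = 3/(3/7 + 4) = 21/31.
s_3 = 3/(21/31 + 4) = 93/145.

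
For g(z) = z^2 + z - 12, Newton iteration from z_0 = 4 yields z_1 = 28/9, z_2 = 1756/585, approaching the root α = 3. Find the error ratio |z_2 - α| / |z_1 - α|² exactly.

9/65

z_1 - α = 28/9 - 3 = 1/9, so |z_1 - α| = 1/9.
z_2 - α = 1756/585 - 3 = 1/585, so |z_2 - α| = 1/585.
|z_1 - α|² = 1/81.
Ratio = (1/585) / (1/81) = 9/65.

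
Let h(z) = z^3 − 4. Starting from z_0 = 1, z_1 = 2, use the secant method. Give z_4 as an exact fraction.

h(1) = −3, h(2) = 4. z_2 = 2 − 4·(2 − 1)/(4 − (−3)) = 10/7.
h(2) = 4, h(10/7) = −372/343. z_3 = (10/7) − (−372/343)·((10/7) − 2)/((−372/343) − 4) = 169/109.
h(10/7) = −372/343, h(169/109) = −353307/1295029. z_4 = (169/109) − (−353307/1295029)·((169/109) − (10/7))/((−353307/1295029) − (−372/343)) = 2056682/1292353.

2056682/1292353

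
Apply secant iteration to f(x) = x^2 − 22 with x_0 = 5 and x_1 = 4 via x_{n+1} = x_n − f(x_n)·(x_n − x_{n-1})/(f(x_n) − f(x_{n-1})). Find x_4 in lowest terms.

1712/365

f(5) = 3, f(4) = −6. x_2 = 4 − (−6)·(4 − 5)/((−6) − 3) = 14/3.
f(4) = −6, f(14/3) = −2/9. x_3 = (14/3) − (−2/9)·((14/3) − 4)/((−2/9) − (−6)) = 61/13.
f(14/3) = −2/9, f(61/13) = 3/169. x_4 = (61/13) − (3/169)·((61/13) − (14/3))/((3/169) − (−2/9)) = 1712/365.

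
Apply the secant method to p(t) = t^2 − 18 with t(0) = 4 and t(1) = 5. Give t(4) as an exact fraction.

13411/3161

p(4) = −2, p(5) = 7. t(2) = 5 − 7·(5 − 4)/(7 − (−2)) = 38/9.
p(5) = 7, p(38/9) = −14/81. t(3) = (38/9) − (−14/81)·((38/9) − 5)/((−14/81) − 7) = 352/83.
p(38/9) = −14/81, p(352/83) = −98/6889. t(4) = (352/83) − (−98/6889)·((352/83) − (38/9))/((−98/6889) − (−14/81)) = 13411/3161.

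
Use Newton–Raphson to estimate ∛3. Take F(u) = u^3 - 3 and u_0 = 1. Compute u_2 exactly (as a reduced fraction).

F'(u) = 3u^2.
F(1) = -2, F'(1) = 3, so u_1 = 1 - (-2)/3 = 5/3.
F(5/3) = 44/27, F'(5/3) = 25/3, so u_2 = (5/3) - (44/27)/(25/3) = 331/225.

331/225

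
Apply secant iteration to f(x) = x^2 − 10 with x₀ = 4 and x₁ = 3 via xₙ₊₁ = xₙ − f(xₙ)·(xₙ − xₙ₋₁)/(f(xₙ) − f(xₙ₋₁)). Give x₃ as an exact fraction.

136/43

f(4) = 6, f(3) = −1. x₂ = 3 − (−1)·(3 − 4)/((−1) − 6) = 22/7.
f(3) = −1, f(22/7) = −6/49. x₃ = (22/7) − (−6/49)·((22/7) − 3)/((−6/49) − (−1)) = 136/43.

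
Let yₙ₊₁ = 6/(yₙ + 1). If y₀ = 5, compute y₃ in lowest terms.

3/2

y₁ = 6/(5 + 1) = 1.
y₂ = 6/(1 + 1) = 3.
y₃ = 6/(3 + 1) = 3/2.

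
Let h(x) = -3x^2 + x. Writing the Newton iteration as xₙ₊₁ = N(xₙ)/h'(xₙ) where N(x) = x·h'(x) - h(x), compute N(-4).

-48

h'(x) = -6x + 1.
N(x) = x·h'(x) - h(x) = x·(-6x + 1) - (-3x^2 + x) = -3x^2.
N(-4) = -48.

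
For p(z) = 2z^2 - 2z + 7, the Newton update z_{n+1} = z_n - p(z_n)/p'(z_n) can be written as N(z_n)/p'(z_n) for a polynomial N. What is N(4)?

25

p'(z) = 4z - 2.
N(z) = z·p'(z) - p(z) = z·(4z - 2) - (2z^2 - 2z + 7) = 2z^2 - 7.
N(4) = 25.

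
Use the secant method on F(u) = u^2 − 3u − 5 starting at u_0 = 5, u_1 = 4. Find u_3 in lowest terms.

130/31

F(5) = 5, F(4) = −1. u_2 = 4 − (−1)·(4 − 5)/((−1) − 5) = 25/6.
F(4) = −1, F(25/6) = −5/36. u_3 = (25/6) − (−5/36)·((25/6) − 4)/((−5/36) − (−1)) = 130/31.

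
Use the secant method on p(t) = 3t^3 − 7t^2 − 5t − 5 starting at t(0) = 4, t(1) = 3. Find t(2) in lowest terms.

173/57

p(4) = 55, p(3) = −2. t(2) = 3 − (−2)·(3 − 4)/((−2) − 55) = 173/57.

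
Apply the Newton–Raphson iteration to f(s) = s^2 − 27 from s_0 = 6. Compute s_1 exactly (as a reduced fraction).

f'(s) = 2s.
f(6) = 9, f'(6) = 12, so s_1 = 6 − 9/12 = 21/4.

21/4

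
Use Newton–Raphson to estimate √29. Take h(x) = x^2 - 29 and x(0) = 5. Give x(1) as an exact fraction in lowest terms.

27/5

h'(x) = 2x.
h(5) = -4, h'(5) = 10, so x(1) = 5 - (-4)/10 = 27/5.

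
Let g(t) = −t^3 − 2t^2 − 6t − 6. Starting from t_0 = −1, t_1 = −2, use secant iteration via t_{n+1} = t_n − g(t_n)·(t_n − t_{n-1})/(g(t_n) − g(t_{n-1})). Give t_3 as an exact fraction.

−211/179

g(−1) = −1, g(−2) = 6. t_2 = (−2) − 6·((−2) − (−1))/(6 − (−1)) = −8/7.
g(−2) = 6, g(−8/7) = −90/343. t_3 = (−8/7) − (−90/343)·((−8/7) − (−2))/((−90/343) − 6) = −211/179.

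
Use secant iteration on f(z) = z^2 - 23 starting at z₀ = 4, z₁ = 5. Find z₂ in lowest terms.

43/9

f(4) = -7, f(5) = 2. z₂ = 5 - 2·(5 - 4)/(2 - (-7)) = 43/9.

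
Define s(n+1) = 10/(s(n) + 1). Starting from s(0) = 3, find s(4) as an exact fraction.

270/97

s(1) = 10/(3 + 1) = 5/2.
s(2) = 10/(5/2 + 1) = 20/7.
s(3) = 10/(20/7 + 1) = 70/27.
s(4) = 10/(70/27 + 1) = 270/97.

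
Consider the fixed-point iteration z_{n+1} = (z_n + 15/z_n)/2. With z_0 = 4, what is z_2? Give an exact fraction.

1921/496

z_1 = (4 + 15/4)/2 = 31/8.
z_2 = (31/8 + 15/(31/8))/2 = 1921/496.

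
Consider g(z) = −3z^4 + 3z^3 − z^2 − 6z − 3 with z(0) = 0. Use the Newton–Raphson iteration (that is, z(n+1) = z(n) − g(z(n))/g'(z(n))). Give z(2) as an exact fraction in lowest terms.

g'(z) = −12z^3 + 9z^2 − 2z − 6.
g(0) = −3, g'(0) = −6, so z(1) = 0 − (−3)/(−6) = −1/2.
g(−1/2) = −13/16, g'(−1/2) = −5/4, so z(2) = (−1/2) − (−13/16)/(−5/4) = −23/20.

−23/20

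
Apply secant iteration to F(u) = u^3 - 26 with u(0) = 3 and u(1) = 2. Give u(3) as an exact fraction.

F(3) = 1, F(2) = -18. u(2) = 2 - (-18)·(2 - 3)/((-18) - 1) = 56/19.
F(2) = -18, F(56/19) = -2718/6859. u(3) = (56/19) - (-2718/6859)·((56/19) - 2)/((-2718/6859) - (-18)) = 3319/1118.

3319/1118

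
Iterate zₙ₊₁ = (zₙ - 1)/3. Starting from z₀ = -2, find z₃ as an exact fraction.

-5/9

z₁ = ((-2) - 1)/3 = -1.
z₂ = ((-1) - 1)/3 = -2/3.
z₃ = ((-2/3) - 1)/3 = -5/9.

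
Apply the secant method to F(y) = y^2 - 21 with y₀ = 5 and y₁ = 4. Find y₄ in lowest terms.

F(5) = 4, F(4) = -5. y₂ = 4 - (-5)·(4 - 5)/((-5) - 4) = 41/9.
F(4) = -5, F(41/9) = -20/81. y₃ = (41/9) - (-20/81)·((41/9) - 4)/((-20/81) - (-5)) = 353/77.
F(41/9) = -20/81, F(353/77) = 100/5929. y₄ = (353/77) - (100/5929)·((353/77) - (41/9))/((100/5929) - (-20/81)) = 14513/3167.

14513/3167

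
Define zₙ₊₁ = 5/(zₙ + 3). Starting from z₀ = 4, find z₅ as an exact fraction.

2345/1972

z₁ = 5/(4 + 3) = 5/7.
z₂ = 5/(5/7 + 3) = 35/26.
z₃ = 5/(35/26 + 3) = 130/113.
z₄ = 5/(130/113 + 3) = 565/469.
z₅ = 5/(565/469 + 3) = 2345/1972.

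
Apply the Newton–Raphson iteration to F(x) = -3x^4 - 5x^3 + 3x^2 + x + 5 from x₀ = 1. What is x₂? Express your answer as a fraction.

F'(x) = -12x^3 - 15x^2 + 6x + 1.
F(1) = 1, F'(1) = -20, so x₁ = 1 - 1/(-20) = 21/20.
F(21/20) = -12343/160000, F'(21/20) = -23129/1000, so x₂ = (21/20) - (-12343/160000)/(-23129/1000) = 3873329/3700640.

3873329/3700640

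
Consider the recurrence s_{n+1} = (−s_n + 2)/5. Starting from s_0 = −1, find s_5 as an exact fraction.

1043/3125

s_1 = (−(−1) + 2)/5 = 3/5.
s_2 = (−(3/5) + 2)/5 = 7/25.
s_3 = (−(7/25) + 2)/5 = 43/125.
s_4 = (−(43/125) + 2)/5 = 207/625.
s_5 = (−(207/625) + 2)/5 = 1043/3125.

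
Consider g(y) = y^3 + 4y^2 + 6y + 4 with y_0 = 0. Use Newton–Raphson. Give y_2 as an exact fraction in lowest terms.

−38/27

g'(y) = 3y^2 + 8y + 6.
g(0) = 4, g'(0) = 6, so y_1 = 0 − 4/6 = −2/3.
g(−2/3) = 40/27, g'(−2/3) = 2, so y_2 = (−2/3) − (40/27)/2 = −38/27.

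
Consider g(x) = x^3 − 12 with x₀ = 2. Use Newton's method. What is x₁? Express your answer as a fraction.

7/3

g'(x) = 3x^2.
g(2) = −4, g'(2) = 12, so x₁ = 2 − (−4)/12 = 7/3.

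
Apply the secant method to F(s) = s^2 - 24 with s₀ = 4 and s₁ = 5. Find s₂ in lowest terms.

44/9

F(4) = -8, F(5) = 1. s₂ = 5 - 1·(5 - 4)/(1 - (-8)) = 44/9.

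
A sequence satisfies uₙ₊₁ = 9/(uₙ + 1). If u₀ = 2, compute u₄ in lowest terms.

u₁ = 9/(2 + 1) = 3.
u₂ = 9/(3 + 1) = 9/4.
u₃ = 9/(9/4 + 1) = 36/13.
u₄ = 9/(36/13 + 1) = 117/49.

117/49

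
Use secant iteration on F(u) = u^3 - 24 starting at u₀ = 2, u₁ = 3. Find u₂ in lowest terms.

54/19

F(2) = -16, F(3) = 3. u₂ = 3 - 3·(3 - 2)/(3 - (-16)) = 54/19.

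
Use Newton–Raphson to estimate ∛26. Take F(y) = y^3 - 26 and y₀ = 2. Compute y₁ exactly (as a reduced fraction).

F'(y) = 3y^2.
F(2) = -18, F'(2) = 12, so y₁ = 2 - (-18)/12 = 7/2.

7/2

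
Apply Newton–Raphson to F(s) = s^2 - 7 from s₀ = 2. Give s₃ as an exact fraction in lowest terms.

108497/41008

F'(s) = 2s.
F(2) = -3, F'(2) = 4, so s₁ = 2 - (-3)/4 = 11/4.
F(11/4) = 9/16, F'(11/4) = 11/2, so s₂ = (11/4) - (9/16)/(11/2) = 233/88.
F(233/88) = 81/7744, F'(233/88) = 233/44, so s₃ = (233/88) - (81/7744)/(233/44) = 108497/41008.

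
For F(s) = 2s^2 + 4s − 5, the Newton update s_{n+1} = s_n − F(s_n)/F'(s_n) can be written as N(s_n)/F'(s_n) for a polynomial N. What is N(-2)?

F'(s) = 4s + 4.
N(s) = s·F'(s) − F(s) = s·(4s + 4) − (2s^2 + 4s − 5) = 2s^2 + 5.
N(-2) = 13.

13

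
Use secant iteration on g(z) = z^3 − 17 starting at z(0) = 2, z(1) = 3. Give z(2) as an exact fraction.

g(2) = −9, g(3) = 10. z(2) = 3 − 10·(3 − 2)/(10 − (−9)) = 47/19.

47/19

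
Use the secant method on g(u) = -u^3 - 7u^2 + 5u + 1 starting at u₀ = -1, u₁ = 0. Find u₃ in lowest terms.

-121/681

g(-1) = -10, g(0) = 1. u₂ = 0 - 1·(0 - (-1))/(1 - (-10)) = -1/11.
g(0) = 1, g(-1/11) = 650/1331. u₃ = (-1/11) - (650/1331)·((-1/11) - 0)/((650/1331) - 1) = -121/681.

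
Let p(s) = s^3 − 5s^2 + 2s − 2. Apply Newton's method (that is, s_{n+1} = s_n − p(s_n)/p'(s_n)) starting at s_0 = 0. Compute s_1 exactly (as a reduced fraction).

1

p'(s) = 3s^2 − 10s + 2.
p(0) = −2, p'(0) = 2, so s_1 = 0 − (−2)/2 = 1.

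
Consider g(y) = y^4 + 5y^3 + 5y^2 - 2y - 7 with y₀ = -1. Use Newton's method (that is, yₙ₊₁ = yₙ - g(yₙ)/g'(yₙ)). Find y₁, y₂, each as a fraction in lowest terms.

g'(y) = 4y^3 + 15y^2 + 10y - 2.
g(-1) = -4, g'(-1) = -1, so y₁ = (-1) - (-4)/(-1) = -5.
g(-5) = 128, g'(-5) = -177, so y₂ = (-5) - 128/(-177) = -757/177.

y₁ = -5, y₂ = -757/177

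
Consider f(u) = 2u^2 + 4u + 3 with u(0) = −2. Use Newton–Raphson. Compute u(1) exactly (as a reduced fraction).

−5/4

f'(u) = 4u + 4.
f(−2) = 3, f'(−2) = −4, so u(1) = (−2) − 3/(−4) = −5/4.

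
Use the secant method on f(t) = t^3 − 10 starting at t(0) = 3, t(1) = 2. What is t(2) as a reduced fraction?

f(3) = 17, f(2) = −2. t(2) = 2 − (−2)·(2 − 3)/((−2) − 17) = 40/19.

40/19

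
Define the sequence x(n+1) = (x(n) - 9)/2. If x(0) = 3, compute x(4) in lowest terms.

-33/4

x(1) = (3 - 9)/2 = -3.
x(2) = ((-3) - 9)/2 = -6.
x(3) = ((-6) - 9)/2 = -15/2.
x(4) = ((-15/2) - 9)/2 = -33/4.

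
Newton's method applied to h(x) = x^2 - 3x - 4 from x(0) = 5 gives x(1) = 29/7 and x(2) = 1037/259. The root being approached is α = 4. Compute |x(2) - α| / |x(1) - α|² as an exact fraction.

7/37

x(1) - α = 29/7 - 4 = 1/7, so |x(1) - α| = 1/7.
x(2) - α = 1037/259 - 4 = 1/259, so |x(2) - α| = 1/259.
|x(1) - α|² = 1/49.
Ratio = (1/259) / (1/49) = 7/37.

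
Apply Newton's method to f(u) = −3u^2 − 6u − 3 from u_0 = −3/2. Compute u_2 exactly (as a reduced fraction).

−9/8

f'(u) = −6u − 6.
f(−3/2) = −3/4, f'(−3/2) = 3, so u_1 = (−3/2) − (−3/4)/3 = −5/4.
f(−5/4) = −3/16, f'(−5/4) = 3/2, so u_2 = (−5/4) − (−3/16)/(3/2) = −9/8.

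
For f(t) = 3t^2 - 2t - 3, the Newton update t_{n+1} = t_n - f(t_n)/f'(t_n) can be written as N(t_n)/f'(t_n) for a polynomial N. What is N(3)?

f'(t) = 6t - 2.
N(t) = t·f'(t) - f(t) = t·(6t - 2) - (3t^2 - 2t - 3) = 3t^2 + 3.
N(3) = 30.

30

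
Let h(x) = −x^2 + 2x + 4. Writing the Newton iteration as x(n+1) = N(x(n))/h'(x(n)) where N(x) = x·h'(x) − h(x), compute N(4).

h'(x) = −2x + 2.
N(x) = x·h'(x) − h(x) = x·(−2x + 2) − (−x^2 + 2x + 4) = −x^2 − 4.
N(4) = −20.

−20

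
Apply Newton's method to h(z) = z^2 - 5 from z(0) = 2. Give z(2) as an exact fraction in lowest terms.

h'(z) = 2z.
h(2) = -1, h'(2) = 4, so z(1) = 2 - (-1)/4 = 9/4.
h(9/4) = 1/16, h'(9/4) = 9/2, so z(2) = (9/4) - (1/16)/(9/2) = 161/72.

161/72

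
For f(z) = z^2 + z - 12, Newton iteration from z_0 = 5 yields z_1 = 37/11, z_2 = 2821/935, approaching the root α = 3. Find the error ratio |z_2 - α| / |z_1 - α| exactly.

4/85

z_1 - α = 37/11 - 3 = 4/11, so |z_1 - α| = 4/11.
z_2 - α = 2821/935 - 3 = 16/935, so |z_2 - α| = 16/935.
Ratio = (16/935) / (4/11) = 4/85.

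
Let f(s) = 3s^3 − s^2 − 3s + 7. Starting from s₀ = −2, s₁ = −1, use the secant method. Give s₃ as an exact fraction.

−419/272

f(−2) = −15, f(−1) = 6. s₂ = (−1) − 6·((−1) − (−2))/(6 − (−15)) = −9/7.
f(−1) = 6, f(−9/7) = 970/343. s₃ = (−9/7) − (970/343)·((−9/7) − (−1))/((970/343) − 6) = −419/272.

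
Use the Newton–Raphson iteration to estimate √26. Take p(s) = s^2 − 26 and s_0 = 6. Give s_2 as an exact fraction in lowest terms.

1897/372

p'(s) = 2s.
p(6) = 10, p'(6) = 12, so s_1 = 6 − 10/12 = 31/6.
p(31/6) = 25/36, p'(31/6) = 31/3, so s_2 = (31/6) − (25/36)/(31/3) = 1897/372.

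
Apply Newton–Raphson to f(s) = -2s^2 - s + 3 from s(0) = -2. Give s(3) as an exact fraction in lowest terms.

-503885/335923

f'(s) = -4s - 1.
f(-2) = -3, f'(-2) = 7, so s(1) = (-2) - (-3)/7 = -11/7.
f(-11/7) = -18/49, f'(-11/7) = 37/7, so s(2) = (-11/7) - (-18/49)/(37/7) = -389/259.
f(-389/259) = -648/67081, f'(-389/259) = 1297/259, so s(3) = (-389/259) - (-648/67081)/(1297/259) = -503885/335923.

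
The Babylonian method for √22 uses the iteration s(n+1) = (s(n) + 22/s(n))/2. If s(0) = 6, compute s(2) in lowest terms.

s(1) = (6 + 22/6)/2 = 29/6.
s(2) = (29/6 + 22/(29/6))/2 = 1633/348.

1633/348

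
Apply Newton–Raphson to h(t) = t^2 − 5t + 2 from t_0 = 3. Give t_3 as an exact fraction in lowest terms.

h'(t) = 2t − 5.
h(3) = −4, h'(3) = 1, so t_1 = 3 − (−4)/1 = 7.
h(7) = 16, h'(7) = 9, so t_2 = 7 − 16/9 = 47/9.
h(47/9) = 256/81, h'(47/9) = 49/9, so t_3 = (47/9) − (256/81)/(49/9) = 2047/441.

2047/441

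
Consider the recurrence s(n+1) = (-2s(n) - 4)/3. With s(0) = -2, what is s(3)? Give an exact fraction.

-4/9

s(1) = (-2·(-2) - 4)/3 = 0.
s(2) = (-2·0 - 4)/3 = -4/3.
s(3) = (-2·(-4/3) - 4)/3 = -4/9.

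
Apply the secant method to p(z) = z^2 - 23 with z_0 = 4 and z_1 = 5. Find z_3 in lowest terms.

p(4) = -7, p(5) = 2. z_2 = 5 - 2·(5 - 4)/(2 - (-7)) = 43/9.
p(5) = 2, p(43/9) = -14/81. z_3 = (43/9) - (-14/81)·((43/9) - 5)/((-14/81) - 2) = 211/44.

211/44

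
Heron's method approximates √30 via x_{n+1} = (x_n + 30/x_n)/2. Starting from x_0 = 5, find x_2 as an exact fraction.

241/44

x_1 = (5 + 30/5)/2 = 11/2.
x_2 = (11/2 + 30/(11/2))/2 = 241/44.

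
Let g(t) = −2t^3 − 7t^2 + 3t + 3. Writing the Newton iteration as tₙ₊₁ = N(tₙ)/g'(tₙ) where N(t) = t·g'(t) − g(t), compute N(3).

−174

g'(t) = −6t^2 − 14t + 3.
N(t) = t·g'(t) − g(t) = t·(−6t^2 − 14t + 3) − (−2t^3 − 7t^2 + 3t + 3) = −4t^3 − 7t^2 − 3.
N(3) = −174.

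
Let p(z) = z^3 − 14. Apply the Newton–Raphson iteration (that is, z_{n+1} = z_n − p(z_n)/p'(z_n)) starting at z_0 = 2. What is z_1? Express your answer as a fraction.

5/2

p'(z) = 3z^2.
p(2) = −6, p'(2) = 12, so z_1 = 2 − (−6)/12 = 5/2.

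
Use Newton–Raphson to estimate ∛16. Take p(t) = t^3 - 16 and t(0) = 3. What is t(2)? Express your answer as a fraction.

p'(t) = 3t^2.
p(3) = 11, p'(3) = 27, so t(1) = 3 - 11/27 = 70/27.
p(70/27) = 28072/19683, p'(70/27) = 4900/243, so t(2) = (70/27) - (28072/19683)/(4900/243) = 250232/99225.

250232/99225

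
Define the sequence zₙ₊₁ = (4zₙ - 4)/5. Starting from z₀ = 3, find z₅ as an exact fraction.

-5332/3125

z₁ = (4·3 - 4)/5 = 8/5.
z₂ = (4·(8/5) - 4)/5 = 12/25.
z₃ = (4·(12/25) - 4)/5 = -52/125.
z₄ = (4·(-52/125) - 4)/5 = -708/625.
z₅ = (4·(-708/625) - 4)/5 = -5332/3125.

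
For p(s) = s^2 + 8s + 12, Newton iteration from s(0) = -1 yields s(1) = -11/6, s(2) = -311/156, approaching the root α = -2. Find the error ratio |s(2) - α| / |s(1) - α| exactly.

s(1) - α = -11/6 - (-2) = -11/6 + 2 = 1/6, so |s(1) - α| = 1/6.
s(2) - α = -311/156 - (-2) = -311/156 + 2 = 1/156, so |s(2) - α| = 1/156.
Ratio = (1/156) / (1/6) = 1/26.

1/26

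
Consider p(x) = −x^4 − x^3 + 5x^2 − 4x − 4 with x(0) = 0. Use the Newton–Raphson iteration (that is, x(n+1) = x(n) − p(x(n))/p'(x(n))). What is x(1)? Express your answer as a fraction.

p'(x) = −4x^3 − 3x^2 + 10x − 4.
p(0) = −4, p'(0) = −4, so x(1) = 0 − (−4)/(−4) = −1.

−1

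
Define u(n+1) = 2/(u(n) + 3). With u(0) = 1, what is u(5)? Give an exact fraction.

u(1) = 2/(1 + 3) = 1/2.
u(2) = 2/(1/2 + 3) = 4/7.
u(3) = 2/(4/7 + 3) = 14/25.
u(4) = 2/(14/25 + 3) = 50/89.
u(5) = 2/(50/89 + 3) = 178/317.

178/317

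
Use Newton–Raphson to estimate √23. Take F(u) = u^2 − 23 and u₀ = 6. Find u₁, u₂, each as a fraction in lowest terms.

F'(u) = 2u.
F(6) = 13, F'(6) = 12, so u₁ = 6 − 13/12 = 59/12.
F(59/12) = 169/144, F'(59/12) = 59/6, so u₂ = (59/12) − (169/144)/(59/6) = 6793/1416.

u₁ = 59/12, u₂ = 6793/1416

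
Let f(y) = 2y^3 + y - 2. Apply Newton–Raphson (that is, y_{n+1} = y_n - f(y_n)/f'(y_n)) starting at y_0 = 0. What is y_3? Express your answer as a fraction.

188466/189025

f'(y) = 6y^2 + 1.
f(0) = -2, f'(0) = 1, so y_1 = 0 - (-2)/1 = 2.
f(2) = 16, f'(2) = 25, so y_2 = 2 - 16/25 = 34/25.
f(34/25) = 68608/15625, f'(34/25) = 7561/625, so y_3 = (34/25) - (68608/15625)/(7561/625) = 188466/189025.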